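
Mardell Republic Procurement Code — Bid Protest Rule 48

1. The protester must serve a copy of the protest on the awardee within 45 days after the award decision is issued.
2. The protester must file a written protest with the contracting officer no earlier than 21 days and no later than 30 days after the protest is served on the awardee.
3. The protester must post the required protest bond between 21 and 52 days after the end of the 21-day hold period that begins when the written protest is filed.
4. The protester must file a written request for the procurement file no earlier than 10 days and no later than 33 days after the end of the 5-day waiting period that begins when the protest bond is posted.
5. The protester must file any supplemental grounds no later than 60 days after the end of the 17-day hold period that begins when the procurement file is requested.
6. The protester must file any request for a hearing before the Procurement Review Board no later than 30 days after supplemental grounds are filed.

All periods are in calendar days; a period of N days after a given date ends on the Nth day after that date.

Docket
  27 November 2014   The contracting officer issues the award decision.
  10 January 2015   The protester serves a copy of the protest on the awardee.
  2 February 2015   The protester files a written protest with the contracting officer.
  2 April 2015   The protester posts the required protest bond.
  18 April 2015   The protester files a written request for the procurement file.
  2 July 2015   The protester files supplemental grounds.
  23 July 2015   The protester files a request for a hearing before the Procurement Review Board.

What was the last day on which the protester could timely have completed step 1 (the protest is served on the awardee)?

11 January 2015

Step 1 runs from 27 November 2014, when the award decision is issued. 45 days after 27 November 2014 is 11 January 2015.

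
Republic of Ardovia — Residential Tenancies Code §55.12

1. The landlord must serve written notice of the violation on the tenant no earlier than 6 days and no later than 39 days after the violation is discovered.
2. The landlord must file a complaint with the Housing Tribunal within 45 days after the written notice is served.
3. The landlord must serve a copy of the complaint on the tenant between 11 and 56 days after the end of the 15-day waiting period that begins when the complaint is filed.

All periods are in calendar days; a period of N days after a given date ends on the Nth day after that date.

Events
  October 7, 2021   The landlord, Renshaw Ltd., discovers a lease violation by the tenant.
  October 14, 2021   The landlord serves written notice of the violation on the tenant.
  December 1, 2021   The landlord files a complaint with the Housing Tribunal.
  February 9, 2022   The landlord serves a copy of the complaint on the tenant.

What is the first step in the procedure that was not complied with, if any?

Step 1 — 6 and 39 days from October 7, 2021 (when the violation is discovered) are October 13, 2021 and November 15, 2021 respectively; done October 14, 2021, which is between those dates.
Step 2 — counting 45 days from October 14, 2021 (when the written notice is served) gives a deadline of November 28, 2021; not done until December 1, 2021, 3 days after the deadline.

Step 2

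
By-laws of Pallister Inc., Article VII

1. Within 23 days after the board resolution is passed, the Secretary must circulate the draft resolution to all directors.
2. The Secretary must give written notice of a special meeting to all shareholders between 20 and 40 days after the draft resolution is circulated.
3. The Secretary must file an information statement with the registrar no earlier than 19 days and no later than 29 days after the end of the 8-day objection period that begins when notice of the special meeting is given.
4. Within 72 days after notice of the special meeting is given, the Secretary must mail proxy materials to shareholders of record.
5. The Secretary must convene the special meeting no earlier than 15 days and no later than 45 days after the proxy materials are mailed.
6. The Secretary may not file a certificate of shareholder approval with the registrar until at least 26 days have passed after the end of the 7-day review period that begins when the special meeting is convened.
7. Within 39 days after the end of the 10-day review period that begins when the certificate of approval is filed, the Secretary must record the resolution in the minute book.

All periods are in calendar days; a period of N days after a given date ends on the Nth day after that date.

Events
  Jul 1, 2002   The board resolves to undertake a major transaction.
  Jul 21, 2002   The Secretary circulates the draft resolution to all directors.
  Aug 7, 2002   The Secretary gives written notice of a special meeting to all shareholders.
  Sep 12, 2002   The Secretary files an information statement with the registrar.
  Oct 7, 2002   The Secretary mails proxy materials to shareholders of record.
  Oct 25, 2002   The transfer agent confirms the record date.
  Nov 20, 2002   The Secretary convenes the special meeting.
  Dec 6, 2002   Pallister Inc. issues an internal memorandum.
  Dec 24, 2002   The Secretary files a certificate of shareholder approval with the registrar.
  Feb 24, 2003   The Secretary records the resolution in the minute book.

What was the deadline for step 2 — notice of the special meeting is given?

Aug 30, 2002

Step 2 runs from Jul 21, 2002, when the draft resolution is circulated. The window is 20–40 days after Jul 21, 2002; it closes on Aug 30, 2002.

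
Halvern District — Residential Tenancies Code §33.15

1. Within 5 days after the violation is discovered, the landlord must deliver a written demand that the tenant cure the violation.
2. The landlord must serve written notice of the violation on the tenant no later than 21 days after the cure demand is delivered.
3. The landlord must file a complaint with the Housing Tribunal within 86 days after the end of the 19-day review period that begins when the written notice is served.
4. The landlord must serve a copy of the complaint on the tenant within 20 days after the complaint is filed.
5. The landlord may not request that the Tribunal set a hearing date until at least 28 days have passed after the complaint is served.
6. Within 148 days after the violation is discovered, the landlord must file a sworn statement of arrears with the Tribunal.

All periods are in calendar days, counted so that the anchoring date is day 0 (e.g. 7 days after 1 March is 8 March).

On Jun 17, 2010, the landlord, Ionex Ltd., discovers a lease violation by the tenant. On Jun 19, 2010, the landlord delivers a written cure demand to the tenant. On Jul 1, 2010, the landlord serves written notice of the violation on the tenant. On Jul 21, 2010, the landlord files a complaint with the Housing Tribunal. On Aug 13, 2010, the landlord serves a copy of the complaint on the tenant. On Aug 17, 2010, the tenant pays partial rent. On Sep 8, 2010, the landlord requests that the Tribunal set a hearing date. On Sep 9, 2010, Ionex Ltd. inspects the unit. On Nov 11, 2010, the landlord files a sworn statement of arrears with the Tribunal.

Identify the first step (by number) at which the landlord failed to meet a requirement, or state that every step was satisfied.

Step 1 — counting 5 days from Jun 17, 2010 (when the violation is discovered) gives a deadline of Jun 22, 2010; completed Jun 19, 2010, before the deadline.
Step 2 — counting 21 days from Jun 19, 2010 (when the cure demand is delivered) gives a deadline of Jul 10, 2010; Jul 1, 2010 is within that limit.
Step 3 — counting 86 days from Jul 20, 2010 (end of the 19-day review period, which began when the written notice is served on Jul 1, 2010) gives a deadline of Oct 14, 2010; done Jul 21, 2010 — timely.
Step 4 — counting 20 days from Jul 21, 2010 (when the complaint is filed) gives a deadline of Aug 10, 2010; not done until Aug 13, 2010, 3 days after the deadline.

Step 4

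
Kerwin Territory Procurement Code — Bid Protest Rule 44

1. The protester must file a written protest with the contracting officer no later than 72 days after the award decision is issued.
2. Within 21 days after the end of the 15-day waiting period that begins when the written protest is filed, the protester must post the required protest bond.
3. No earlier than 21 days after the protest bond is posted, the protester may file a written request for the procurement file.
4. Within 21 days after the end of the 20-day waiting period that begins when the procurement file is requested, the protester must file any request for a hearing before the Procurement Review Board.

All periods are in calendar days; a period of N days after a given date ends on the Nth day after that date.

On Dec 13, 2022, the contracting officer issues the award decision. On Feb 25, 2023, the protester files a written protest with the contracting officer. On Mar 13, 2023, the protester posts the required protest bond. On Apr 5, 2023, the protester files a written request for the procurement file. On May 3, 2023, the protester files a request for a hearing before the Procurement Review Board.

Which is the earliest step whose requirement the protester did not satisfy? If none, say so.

(1) due by Dec 13, 2022 + 72 days = Feb 23, 2023; not done until Feb 25, 2023, 2 days after the deadline.
No need to go further; step 1 was not satisfied.

Step 1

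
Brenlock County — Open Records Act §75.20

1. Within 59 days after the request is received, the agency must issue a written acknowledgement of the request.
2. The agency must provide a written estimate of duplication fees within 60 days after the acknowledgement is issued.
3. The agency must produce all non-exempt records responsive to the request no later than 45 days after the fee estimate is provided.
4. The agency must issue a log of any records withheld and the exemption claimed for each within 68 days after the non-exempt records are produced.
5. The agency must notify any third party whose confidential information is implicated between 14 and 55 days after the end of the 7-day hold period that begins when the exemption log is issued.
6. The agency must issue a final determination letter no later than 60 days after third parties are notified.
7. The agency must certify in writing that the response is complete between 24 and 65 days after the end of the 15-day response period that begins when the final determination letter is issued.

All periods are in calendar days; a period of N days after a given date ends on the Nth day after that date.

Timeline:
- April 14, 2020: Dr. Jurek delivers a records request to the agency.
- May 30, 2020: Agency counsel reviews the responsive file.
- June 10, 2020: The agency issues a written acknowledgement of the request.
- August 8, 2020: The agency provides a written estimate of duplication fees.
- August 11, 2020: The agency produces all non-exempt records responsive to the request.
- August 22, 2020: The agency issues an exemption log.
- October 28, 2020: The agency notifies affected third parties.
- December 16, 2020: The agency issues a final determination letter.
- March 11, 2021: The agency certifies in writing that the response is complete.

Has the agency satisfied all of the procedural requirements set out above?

(1) due by April 14, 2020 + 59 days = June 12, 2020; June 10, 2020 is within that limit.
(2) due by June 10, 2020 + 60 days = August 9, 2020; August 8, 2020 is within that limit.
(3) due by August 8, 2020 + 45 days = September 22, 2020; done August 11, 2020 — timely.
(4) due by August 11, 2020 + 68 days = October 18, 2020; done August 22, 2020 — timely.
(5) the permitted window runs from August 29, 2020 + 14 = September 12, 2020 to August 29, 2020 + 55 = October 23, 2020; done October 28, 2020 — 5 days after the window closed.
The procedure was therefore not followed at step 5.

No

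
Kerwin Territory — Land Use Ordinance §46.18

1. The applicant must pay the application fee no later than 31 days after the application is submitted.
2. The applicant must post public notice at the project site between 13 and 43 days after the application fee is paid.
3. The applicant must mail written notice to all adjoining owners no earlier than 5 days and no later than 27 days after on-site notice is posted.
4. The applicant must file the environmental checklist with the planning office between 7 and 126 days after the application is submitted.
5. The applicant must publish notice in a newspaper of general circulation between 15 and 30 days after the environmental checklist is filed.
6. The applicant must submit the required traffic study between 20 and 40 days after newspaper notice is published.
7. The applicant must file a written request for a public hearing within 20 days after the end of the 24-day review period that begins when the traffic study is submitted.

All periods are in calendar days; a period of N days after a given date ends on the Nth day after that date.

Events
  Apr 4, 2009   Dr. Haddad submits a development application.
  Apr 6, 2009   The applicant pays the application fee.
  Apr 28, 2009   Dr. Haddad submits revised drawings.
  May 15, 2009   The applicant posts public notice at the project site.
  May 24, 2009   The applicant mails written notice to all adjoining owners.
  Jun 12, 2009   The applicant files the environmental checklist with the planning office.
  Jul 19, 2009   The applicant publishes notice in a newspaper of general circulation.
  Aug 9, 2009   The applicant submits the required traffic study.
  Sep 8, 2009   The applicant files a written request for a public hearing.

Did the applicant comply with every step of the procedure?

No

(1) due by Apr 4, 2009 + 31 days = May 5, 2009; done Apr 6, 2009 — timely.
(2) the permitted window runs from Apr 6, 2009 + 13 = Apr 19, 2009 to Apr 6, 2009 + 43 = May 19, 2009; done May 15, 2009, which is between those dates.
(3) the permitted window runs from May 15, 2009 + 5 = May 20, 2009 to May 15, 2009 + 27 = Jun 11, 2009; done May 24, 2009 — within the window.
(4) the permitted window runs from Apr 4, 2009 + 7 = Apr 11, 2009 to Apr 4, 2009 + 126 = Aug 8, 2009; done Jun 12, 2009 — within the window.
(5) the permitted window runs from Jun 12, 2009 + 15 = Jun 27, 2009 to Jun 12, 2009 + 30 = Jul 12, 2009; Jul 19, 2009 is 7 days past the end of the window.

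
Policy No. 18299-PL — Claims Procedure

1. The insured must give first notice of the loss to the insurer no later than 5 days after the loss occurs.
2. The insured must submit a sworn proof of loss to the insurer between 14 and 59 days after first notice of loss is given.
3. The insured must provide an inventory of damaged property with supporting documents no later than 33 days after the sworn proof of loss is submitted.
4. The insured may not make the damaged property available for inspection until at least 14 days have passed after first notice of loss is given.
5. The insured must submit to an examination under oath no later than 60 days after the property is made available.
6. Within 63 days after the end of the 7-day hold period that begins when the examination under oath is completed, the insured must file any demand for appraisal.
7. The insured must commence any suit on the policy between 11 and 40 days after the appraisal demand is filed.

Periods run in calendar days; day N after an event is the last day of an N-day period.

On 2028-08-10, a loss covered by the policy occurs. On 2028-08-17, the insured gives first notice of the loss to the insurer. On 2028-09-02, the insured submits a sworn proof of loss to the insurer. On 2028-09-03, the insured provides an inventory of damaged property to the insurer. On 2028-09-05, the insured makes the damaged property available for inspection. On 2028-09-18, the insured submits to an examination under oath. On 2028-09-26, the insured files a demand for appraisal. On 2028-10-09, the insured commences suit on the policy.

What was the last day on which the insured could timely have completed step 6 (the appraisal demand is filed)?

2028-11-27

The examination under oath is completed on 2028-09-18; the 7-day hold period therefore ends 2028-09-25, and step 6 runs from that date. 63 days after 2028-09-25 is 2028-11-27.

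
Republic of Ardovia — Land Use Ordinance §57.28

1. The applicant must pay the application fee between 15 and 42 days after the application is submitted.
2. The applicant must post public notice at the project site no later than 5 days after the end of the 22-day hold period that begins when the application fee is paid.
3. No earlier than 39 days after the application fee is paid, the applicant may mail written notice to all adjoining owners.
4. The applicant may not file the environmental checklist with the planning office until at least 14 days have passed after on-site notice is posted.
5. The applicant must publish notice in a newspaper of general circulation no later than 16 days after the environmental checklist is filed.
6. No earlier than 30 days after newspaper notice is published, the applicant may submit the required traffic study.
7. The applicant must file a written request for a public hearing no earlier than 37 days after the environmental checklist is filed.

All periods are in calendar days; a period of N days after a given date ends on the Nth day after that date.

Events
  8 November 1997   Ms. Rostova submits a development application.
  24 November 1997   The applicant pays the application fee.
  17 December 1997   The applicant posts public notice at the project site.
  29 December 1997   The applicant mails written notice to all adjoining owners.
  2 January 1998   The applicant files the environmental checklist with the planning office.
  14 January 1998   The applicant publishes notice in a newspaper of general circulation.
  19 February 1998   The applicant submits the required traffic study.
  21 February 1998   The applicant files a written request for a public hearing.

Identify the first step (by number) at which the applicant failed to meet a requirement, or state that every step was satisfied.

(1) the permitted window runs from 8 November 1997 + 15 = 23 November 1997 to 8 November 1997 + 42 = 20 December 1997; 24 November 1997 falls inside that range.
(2) due by 16 December 1997 + 5 days = 21 December 1997; completed 17 December 1997, before the deadline.
(3) permitted from 24 November 1997 + 39 days = 2 January 1998 onward; 29 December 1997 is 4 days before the earliest permitted date.

Step 3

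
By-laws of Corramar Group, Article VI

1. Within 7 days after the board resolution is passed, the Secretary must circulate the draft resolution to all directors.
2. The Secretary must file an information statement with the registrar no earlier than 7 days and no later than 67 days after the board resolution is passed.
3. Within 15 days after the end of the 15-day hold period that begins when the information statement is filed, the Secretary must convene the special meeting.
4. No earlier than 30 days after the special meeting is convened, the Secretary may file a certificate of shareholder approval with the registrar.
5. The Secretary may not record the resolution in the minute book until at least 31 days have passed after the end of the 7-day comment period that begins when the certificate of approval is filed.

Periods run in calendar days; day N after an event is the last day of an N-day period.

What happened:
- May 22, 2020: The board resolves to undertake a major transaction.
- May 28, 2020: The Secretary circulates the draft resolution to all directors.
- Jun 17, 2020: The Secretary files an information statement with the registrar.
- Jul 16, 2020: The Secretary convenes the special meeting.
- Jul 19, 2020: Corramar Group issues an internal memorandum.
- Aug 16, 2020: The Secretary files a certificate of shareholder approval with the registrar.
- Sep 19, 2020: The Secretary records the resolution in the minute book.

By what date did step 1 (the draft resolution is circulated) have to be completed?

Step 1 runs from May 22, 2020, when the board resolution is passed. 7 days after May 22, 2020 is May 29, 2020.

May 29, 2020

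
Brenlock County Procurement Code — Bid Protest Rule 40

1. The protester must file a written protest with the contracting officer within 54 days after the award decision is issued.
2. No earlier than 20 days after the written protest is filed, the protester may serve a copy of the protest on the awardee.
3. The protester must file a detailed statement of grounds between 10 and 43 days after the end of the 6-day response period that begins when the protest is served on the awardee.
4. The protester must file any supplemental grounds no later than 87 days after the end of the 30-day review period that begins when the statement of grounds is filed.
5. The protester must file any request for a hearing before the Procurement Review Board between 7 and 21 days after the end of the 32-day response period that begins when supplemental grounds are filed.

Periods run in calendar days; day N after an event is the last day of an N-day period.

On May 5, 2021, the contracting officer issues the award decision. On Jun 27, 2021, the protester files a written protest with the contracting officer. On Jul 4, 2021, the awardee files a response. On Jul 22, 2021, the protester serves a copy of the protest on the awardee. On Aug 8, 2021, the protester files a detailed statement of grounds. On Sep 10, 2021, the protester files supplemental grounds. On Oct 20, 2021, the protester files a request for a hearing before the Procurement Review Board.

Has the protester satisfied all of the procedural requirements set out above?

Yes

Step 1 — counting 54 days from May 5, 2021 (when the award decision is issued) gives a deadline of Jun 28, 2021; Jun 27, 2021 is within that limit.
Step 2 — must wait 20 days from Jun 27, 2021 (when the written protest is filed), so not before Jul 17, 2021; done Jul 22, 2021, after the minimum wait.
Step 3 — 10 and 43 days from Jul 28, 2021 (end of the 6-day response period, which began when the protest is served on the awardee on Jul 22, 2021) are Aug 7, 2021 and Sep 9, 2021 respectively; done Aug 8, 2021 — within the window.
Step 4 — counting 87 days from Sep 7, 2021 (end of the 30-day review period, which began when the statement of grounds is filed on Aug 8, 2021) gives a deadline of Dec 3, 2021; done Sep 10, 2021 — timely.
Step 5 — 7 and 21 days from Oct 12, 2021 (end of the 32-day response period, which began when supplemental grounds are filed on Sep 10, 2021) are Oct 19, 2021 and Nov 2, 2021 respectively; done Oct 20, 2021 — within the window.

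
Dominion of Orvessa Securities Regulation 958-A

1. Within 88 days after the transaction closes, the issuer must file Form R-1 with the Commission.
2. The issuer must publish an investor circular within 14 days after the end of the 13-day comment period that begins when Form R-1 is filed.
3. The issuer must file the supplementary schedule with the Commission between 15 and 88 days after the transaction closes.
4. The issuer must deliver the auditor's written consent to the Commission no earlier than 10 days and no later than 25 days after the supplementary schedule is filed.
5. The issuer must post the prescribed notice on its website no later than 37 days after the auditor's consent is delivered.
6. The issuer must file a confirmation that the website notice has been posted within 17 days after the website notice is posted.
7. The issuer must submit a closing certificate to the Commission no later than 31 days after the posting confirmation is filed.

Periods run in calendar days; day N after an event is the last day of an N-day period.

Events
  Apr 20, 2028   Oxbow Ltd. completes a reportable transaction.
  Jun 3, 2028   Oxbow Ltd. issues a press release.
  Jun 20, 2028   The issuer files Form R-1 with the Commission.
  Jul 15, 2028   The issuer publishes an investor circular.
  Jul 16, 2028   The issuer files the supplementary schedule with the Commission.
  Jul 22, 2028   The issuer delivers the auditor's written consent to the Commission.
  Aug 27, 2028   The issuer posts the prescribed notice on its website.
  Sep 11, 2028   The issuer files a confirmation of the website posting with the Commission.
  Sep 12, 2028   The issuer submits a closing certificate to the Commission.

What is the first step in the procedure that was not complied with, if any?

Step 4

Step 1: 88 days after Apr 20, 2028 (when the transaction closes) is Jul 17, 2028; completed Jun 20, 2028, before the deadline.
Step 2: 14 days after Jul 3, 2028 (end of the 13-day comment period, which began when Form R-1 is filed on Jun 20, 2028) is Jul 17, 2028; done Jul 15, 2028 — timely.
Step 3: the window is 15–88 days after Apr 20, 2028 (when the transaction closes), so May 5, 2028 through Jul 17, 2028; Jul 16, 2028 falls inside that range.
Step 4: the window is 10–25 days after Jul 16, 2028 (when the supplementary schedule is filed), so Jul 26, 2028 through Aug 10, 2028; Jul 22, 2028 is 4 days too early.
No need to go further; step 4 was not satisfied.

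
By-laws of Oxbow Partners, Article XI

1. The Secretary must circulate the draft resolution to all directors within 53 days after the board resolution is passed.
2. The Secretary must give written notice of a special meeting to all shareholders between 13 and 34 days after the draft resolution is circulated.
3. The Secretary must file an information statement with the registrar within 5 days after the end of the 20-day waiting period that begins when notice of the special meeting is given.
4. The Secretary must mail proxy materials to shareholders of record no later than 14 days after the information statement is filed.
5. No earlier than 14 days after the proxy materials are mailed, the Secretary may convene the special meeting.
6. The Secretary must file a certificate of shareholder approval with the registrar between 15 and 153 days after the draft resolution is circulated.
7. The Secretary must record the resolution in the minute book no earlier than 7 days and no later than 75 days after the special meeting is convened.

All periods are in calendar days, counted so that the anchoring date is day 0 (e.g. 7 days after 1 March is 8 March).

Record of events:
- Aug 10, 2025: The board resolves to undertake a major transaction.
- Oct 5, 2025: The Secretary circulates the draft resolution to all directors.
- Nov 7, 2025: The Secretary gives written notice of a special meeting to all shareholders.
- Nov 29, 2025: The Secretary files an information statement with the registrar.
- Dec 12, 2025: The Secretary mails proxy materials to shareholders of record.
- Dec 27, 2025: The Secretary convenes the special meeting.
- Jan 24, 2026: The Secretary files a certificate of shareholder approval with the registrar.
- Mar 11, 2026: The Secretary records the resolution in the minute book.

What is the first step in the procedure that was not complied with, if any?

(1) due by Aug 10, 2025 + 53 days = Oct 2, 2025; Oct 5, 2025 misses that deadline by 3 days.

Step 1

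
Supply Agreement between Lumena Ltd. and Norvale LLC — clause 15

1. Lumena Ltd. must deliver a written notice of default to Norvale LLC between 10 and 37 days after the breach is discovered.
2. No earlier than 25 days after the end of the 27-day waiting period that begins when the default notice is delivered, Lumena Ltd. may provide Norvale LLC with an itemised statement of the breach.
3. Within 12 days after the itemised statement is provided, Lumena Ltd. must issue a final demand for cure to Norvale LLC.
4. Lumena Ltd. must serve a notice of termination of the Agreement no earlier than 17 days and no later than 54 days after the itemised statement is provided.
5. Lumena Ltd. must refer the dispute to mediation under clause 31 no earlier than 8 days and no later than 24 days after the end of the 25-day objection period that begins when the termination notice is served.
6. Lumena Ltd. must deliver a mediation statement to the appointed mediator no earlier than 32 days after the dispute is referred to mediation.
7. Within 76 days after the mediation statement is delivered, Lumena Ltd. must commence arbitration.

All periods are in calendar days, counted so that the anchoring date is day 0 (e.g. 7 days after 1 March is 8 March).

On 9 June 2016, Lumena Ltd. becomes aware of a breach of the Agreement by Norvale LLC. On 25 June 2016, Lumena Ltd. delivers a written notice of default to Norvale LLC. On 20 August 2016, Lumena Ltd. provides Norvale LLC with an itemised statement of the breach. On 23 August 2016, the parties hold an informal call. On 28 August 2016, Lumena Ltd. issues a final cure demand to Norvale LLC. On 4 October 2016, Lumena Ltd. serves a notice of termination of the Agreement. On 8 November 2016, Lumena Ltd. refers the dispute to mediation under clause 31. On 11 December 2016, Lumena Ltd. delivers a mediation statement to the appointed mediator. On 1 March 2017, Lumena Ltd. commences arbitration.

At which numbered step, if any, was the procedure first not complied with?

Step 7

(1) the permitted window runs from 9 June 2016 + 10 = 19 June 2016 to 9 June 2016 + 37 = 16 July 2016; 25 June 2016 falls inside that range.
(2) permitted from 22 July 2016 + 25 days = 16 August 2016 onward; 20 August 2016 is on or after that date.
(3) due by 20 August 2016 + 12 days = 1 September 2016; done 28 August 2016 — timely.
(4) the permitted window runs from 20 August 2016 + 17 = 6 September 2016 to 20 August 2016 + 54 = 13 October 2016; 4 October 2016 falls inside that range.
(5) the permitted window runs from 29 October 2016 + 8 = 6 November 2016 to 29 October 2016 + 24 = 22 November 2016; done 8 November 2016, which is between those dates.
(6) permitted from 8 November 2016 + 32 days = 10 December 2016 onward; 11 December 2016 is on or after that date.
(7) due by 11 December 2016 + 76 days = 25 February 2017; done 1 March 2017 — 4 days late.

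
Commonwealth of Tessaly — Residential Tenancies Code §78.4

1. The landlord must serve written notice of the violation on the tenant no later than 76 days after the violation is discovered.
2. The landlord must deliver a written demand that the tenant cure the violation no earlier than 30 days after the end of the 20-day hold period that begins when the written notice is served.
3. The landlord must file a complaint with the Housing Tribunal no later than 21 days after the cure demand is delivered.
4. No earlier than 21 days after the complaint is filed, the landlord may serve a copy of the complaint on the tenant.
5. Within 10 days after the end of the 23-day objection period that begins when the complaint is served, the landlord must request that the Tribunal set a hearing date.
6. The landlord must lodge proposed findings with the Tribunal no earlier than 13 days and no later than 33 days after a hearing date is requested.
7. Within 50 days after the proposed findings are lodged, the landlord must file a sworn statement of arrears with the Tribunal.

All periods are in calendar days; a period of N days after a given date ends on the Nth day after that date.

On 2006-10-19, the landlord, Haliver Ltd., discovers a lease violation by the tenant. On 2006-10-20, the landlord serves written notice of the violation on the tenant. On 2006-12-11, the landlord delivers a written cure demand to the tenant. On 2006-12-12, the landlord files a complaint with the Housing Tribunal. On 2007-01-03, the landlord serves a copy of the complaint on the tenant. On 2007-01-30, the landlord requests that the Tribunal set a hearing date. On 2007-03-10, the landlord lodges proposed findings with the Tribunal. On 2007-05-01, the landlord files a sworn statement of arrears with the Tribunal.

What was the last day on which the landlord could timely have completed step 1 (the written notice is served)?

2007-01-03

Step 1 runs from 2006-10-19, when the violation is discovered. 76 days after 2006-10-19 is 2007-01-03.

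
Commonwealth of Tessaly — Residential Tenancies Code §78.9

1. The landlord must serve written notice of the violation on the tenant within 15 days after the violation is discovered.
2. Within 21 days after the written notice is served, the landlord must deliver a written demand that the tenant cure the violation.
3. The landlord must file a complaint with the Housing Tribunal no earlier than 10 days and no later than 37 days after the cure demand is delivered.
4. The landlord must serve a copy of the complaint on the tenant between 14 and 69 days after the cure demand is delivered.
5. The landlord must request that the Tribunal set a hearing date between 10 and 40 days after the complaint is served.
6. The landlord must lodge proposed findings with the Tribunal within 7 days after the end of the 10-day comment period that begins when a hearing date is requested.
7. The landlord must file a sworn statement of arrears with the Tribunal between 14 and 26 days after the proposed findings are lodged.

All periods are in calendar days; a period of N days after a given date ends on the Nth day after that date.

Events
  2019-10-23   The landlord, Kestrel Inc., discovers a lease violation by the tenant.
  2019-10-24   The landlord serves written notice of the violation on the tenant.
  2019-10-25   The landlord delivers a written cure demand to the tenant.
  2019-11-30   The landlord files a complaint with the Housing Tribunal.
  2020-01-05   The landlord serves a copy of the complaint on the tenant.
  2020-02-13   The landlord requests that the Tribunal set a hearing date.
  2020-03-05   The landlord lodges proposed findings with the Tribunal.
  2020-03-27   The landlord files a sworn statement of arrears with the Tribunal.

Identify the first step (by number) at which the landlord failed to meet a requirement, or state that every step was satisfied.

Step 1 — counting 15 days from 2019-10-23 (when the violation is discovered) gives a deadline of 2019-11-07; 2019-10-24 is within that limit.
Step 2 — counting 21 days from 2019-10-24 (when the written notice is served) gives a deadline of 2019-11-14; completed 2019-10-25, before the deadline.
Step 3 — 10 and 37 days from 2019-10-25 (when the cure demand is delivered) are 2019-11-04 and 2019-12-01 respectively; done 2019-11-30 — within the window.
Step 4 — 14 and 69 days from 2019-10-25 (when the cure demand is delivered) are 2019-11-08 and 2020-01-02 respectively; 2020-01-05 is 3 days past the end of the window.
That is the first point of non-compliance.

Step 4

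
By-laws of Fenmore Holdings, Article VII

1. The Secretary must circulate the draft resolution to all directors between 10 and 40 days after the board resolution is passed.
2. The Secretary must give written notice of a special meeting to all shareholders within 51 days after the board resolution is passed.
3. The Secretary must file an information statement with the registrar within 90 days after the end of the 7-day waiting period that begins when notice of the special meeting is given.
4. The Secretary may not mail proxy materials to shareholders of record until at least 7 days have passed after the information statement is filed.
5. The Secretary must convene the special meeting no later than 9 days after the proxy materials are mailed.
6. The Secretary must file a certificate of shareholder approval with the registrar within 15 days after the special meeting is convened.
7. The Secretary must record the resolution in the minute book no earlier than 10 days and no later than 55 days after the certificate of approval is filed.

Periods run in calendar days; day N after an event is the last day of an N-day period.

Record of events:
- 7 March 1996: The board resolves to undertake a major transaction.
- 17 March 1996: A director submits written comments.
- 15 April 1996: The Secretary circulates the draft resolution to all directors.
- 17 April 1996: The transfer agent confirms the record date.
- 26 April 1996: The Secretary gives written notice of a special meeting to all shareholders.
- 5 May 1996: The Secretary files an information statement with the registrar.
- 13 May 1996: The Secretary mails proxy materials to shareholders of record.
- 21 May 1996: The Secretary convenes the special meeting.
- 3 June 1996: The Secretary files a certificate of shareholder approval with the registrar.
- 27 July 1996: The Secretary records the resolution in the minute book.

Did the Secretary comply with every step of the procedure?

Step 1 — 10 and 40 days from 7 March 1996 (when the board resolution is passed) are 17 March 1996 and 16 April 1996 respectively; done 15 April 1996 — within the window.
Step 2 — counting 51 days from 7 March 1996 (when the board resolution is passed) gives a deadline of 27 April 1996; completed 26 April 1996, before the deadline.
Step 3 — counting 90 days from 3 May 1996 (end of the 7-day waiting period, which began when notice of the special meeting is given on 26 April 1996) gives a deadline of 1 August 1996; 5 May 1996 is within that limit.
Step 4 — must wait 7 days from 5 May 1996 (when the information statement is filed), so not before 12 May 1996; done 13 May 1996 — permitted.
Step 5 — counting 9 days from 13 May 1996 (when the proxy materials are mailed) gives a deadline of 22 May 1996; completed 21 May 1996, before the deadline.
Step 6 — counting 15 days from 21 May 1996 (when the special meeting is convened) gives a deadline of 5 June 1996; done 3 June 1996 — timely.
Step 7 — 10 and 55 days from 3 June 1996 (when the certificate of approval is filed) are 13 June 1996 and 28 July 1996 respectively; done 27 July 1996 — within the window.

Yes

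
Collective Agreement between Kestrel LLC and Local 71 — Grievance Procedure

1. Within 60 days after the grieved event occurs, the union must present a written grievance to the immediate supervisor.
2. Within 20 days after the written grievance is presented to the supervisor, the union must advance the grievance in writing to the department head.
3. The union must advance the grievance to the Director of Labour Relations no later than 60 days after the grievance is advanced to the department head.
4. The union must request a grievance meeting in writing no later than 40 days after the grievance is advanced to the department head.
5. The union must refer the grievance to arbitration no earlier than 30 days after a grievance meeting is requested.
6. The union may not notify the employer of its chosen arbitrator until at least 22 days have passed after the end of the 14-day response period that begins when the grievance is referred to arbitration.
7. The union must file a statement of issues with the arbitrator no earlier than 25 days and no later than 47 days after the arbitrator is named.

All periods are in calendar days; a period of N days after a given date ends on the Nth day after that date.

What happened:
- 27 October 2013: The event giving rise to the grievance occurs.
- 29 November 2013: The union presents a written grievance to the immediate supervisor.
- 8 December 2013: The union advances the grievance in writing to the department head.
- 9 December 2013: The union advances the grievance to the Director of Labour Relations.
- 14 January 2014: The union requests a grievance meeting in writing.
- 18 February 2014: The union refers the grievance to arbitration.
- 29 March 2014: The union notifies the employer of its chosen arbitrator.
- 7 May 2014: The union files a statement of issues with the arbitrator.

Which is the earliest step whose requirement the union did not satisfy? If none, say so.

None — every step was satisfied

Step 1 — counting 60 days from 27 October 2013 (when the grieved event occurs) gives a deadline of 26 December 2013; 29 November 2013 is within that limit.
Step 2 — counting 20 days from 29 November 2013 (when the written grievance is presented to the supervisor) gives a deadline of 19 December 2013; 8 December 2013 is within that limit.
Step 3 — counting 60 days from 8 December 2013 (when the grievance is advanced to the department head) gives a deadline of 6 February 2014; completed 9 December 2013, before the deadline.
Step 4 — counting 40 days from 8 December 2013 (when the grievance is advanced to the department head) gives a deadline of 17 January 2014; done 14 January 2014 — timely.
Step 5 — must wait 30 days from 14 January 2014 (when a grievance meeting is requested), so not before 13 February 2014; done 18 February 2014, after the minimum wait.
Step 6 — must wait 22 days from 4 March 2014 (end of the 14-day response period, which began when the grievance is referred to arbitration on 18 February 2014), so not before 26 March 2014; 29 March 2014 is on or after that date.
Step 7 — 25 and 47 days from 29 March 2014 (when the arbitrator is named) are 23 April 2014 and 15 May 2014 respectively; done 7 May 2014, which is between those dates.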